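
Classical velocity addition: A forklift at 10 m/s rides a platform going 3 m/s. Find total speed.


Given: object velocity = 10 m/s, platform velocity = 3 m/s (same direction)
Using classical velocity addition: v_total = v_object + v_platform
v_total = 10 + 3
v_total = 13 m/s

13 m/s


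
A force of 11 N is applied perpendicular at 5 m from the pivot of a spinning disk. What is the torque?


Given: F = 11 N, r = 5 m, angle = 90 deg (perpendicular)
Using tau = F * r * sin(90)
sin(90) = 1
tau = 11 * 5 * 1
tau = 55 Nm

55 Nm


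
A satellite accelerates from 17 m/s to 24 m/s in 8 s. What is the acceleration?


Given: initial velocity v0 = 17 m/s, final velocity v = 24 m/s, time t = 8 s
Using a = (v - v0) / t
a = (24 - 17) / 8
a = 7 / 8
a = 7/8 m/s^2

7/8 m/s^2


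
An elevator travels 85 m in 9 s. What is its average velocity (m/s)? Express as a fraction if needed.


Given: distance d = 85 m, time t = 9 s
Using v = d / t
v = 85 / 9
v = 85/9 m/s

85/9 m/s


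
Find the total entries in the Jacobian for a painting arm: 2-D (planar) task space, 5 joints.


Given: task space dimension = 2, joints = 5
Jacobian is a 2 x 5 matrix
Total entries = rows * columns
Total = 2 * 5
Total = 10

10


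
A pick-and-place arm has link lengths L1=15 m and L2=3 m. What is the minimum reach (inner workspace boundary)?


Given: L1 = 15 m, L2 = 3 m
For a 2-link planar arm, min reach = |L1 - L2| (second link folded back)
Min reach = |15 - 3|
Min reach = 12 m

12 m


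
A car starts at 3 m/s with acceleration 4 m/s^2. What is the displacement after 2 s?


Given: v0 = 3 m/s, a = 4 m/s^2, t = 2 s
Using s = v0*t + (1/2)*a*t^2
s = 3*2 + (1/2)*4*2^2
s = 6 + (1/2)*16
s = 6 + 8
s = 14

14 m


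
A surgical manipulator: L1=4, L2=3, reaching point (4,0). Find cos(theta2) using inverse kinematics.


Given: L1 = 4, L2 = 3, target (x, y) = (4, 0)
Using cos(theta2) = (x^2 + y^2 - L1^2 - L2^2) / (2*L1*L2)
x^2 + y^2 = 4^2 + 0 = 16
L1^2 + L2^2 = 16 + 9 = 25
Numerator = 16 - 25 = -9
Denominator = 2*4*3 = 24
cos(theta2) = -9/24 = -3/8

-3/8


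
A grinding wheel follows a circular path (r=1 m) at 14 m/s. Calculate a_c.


Given: v = 14 m/s, r = 1 m
Using a_c = v^2 / r
a_c = 14^2 / 1
a_c = 196 / 1
a_c = 196 m/s^2

196 m/s^2


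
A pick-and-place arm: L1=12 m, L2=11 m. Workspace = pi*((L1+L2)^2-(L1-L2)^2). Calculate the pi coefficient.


Given: L1 = 12, L2 = 11
(L1+L2)^2 = (23)^2 = 529
(L1-L2)^2 = (1)^2 = 1
Difference = 529 - 1 = 528
This equals 4*L1*L2 = 4*12*11 = 528
Workspace area = 528*pi

528


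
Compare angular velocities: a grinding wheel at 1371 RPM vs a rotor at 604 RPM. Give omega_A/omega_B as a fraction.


Given: RPM_A = 1371, RPM_B = 604
omega = 2*pi*RPM/60, so omega_A/omega_B = RPM_A / RPM_B
omega_A/omega_B = 1371 / 604
omega_A/omega_B = 1371/604

1371/604


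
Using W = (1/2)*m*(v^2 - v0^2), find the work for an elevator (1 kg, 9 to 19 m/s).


Given: m = 1 kg, v0 = 9 m/s, v = 19 m/s
Using W = (1/2)*m*(v^2 - v0^2)
v^2 = 19^2 = 361
v0^2 = 9^2 = 81
v^2 - v0^2 = 361 - 81 = 280
W = (1/2)*1*280 = 140 J

140 J


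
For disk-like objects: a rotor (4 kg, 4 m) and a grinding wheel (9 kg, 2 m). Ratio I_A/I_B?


Given: M1=4 kg, R1=4 m, M2=9 kg, R2=2 m
For a disk: I = (1/2)*M*R^2, so I_A/I_B = (M1*R1^2)/(M2*R2^2)
M1*R1^2 = 4*16 = 64
M2*R2^2 = 9*4 = 36
I_A/I_B = 64/36 = 16/9

16/9


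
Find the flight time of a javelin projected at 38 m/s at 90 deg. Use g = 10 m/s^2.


Given: v0 = 38 m/s, theta = 90 deg, g = 10 m/s^2
sin(90) = 1
Using T = 2*v0*sin(theta) / g
T = 2*38*1 / 10
T = 76 / 10
T = 38/5 s

38/5 s


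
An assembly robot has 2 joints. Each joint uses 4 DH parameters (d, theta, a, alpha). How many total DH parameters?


Given: 2 joints, 4 DH parameters per joint (d, theta, a, alpha)
Total DH parameters = number_of_joints * 4
Total = 2 * 4
Total = 8

8


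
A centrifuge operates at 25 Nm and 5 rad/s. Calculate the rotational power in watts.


Given: tau = 25 Nm, omega = 5 rad/s
Using P = tau * omega
P = 25 * 5
P = 125 W

125 W


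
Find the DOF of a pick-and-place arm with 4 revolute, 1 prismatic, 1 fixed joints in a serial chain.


Given: serial robot with 4 revolute, 1 prismatic, 1 fixed joints
DOF contribution per joint type: revolute=1, prismatic=1, spherical=3, fixed=0
DOF = 4*1 + 1*1 + 1*0
DOF = 5

5


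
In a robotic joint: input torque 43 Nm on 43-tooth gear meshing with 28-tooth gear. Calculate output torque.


Given: N1 = 43, N2 = 28, T1 = 43 Nm
Using T2/T1 = N2/N1
T2 = T1 * N2 / N1
T2 = 43 * 28 / 43
T2 = 1204 / 43
T2 = 28 Nm

28 Nm


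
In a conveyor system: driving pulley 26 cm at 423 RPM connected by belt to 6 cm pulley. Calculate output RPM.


Given: D1 = 26 cm, w1 = 423 RPM, D2 = 6 cm
Using D1*w1 = D2*w2
w2 = D1*w1 / D2
w2 = 26*423 / 6
w2 = 10998 / 6
w2 = 1833 RPM

1833 RPM


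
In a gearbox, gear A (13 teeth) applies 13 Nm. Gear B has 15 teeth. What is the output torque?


Given: N1 = 13, N2 = 15, T1 = 13 Nm
Using T2/T1 = N2/N1
T2 = T1 * N2 / N1
T2 = 13 * 15 / 13
T2 = 195 / 13
T2 = 15 Nm

15 Nm


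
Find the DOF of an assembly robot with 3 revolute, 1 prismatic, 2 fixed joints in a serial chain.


Given: serial robot with 3 revolute, 1 prismatic, 2 fixed joints
DOF contribution per joint type: revolute=1, prismatic=1, spherical=3, fixed=0
DOF = 3*1 + 1*1 + 2*0
DOF = 4

4


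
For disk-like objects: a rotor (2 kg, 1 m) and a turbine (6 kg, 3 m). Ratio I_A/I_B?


Given: M1=2 kg, R1=1 m, M2=6 kg, R2=3 m
For a disk: I = (1/2)*M*R^2, so I_A/I_B = (M1*R1^2)/(M2*R2^2)
M1*R1^2 = 2*1 = 2
M2*R2^2 = 6*9 = 54
I_A/I_B = 2/54 = 1/27

1/27


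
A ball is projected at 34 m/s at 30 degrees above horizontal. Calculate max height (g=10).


Given: v0 = 34 m/s, theta = 30 deg, g = 10 m/s^2
sin^2(30) = 1/4
Using H = v0^2 * sin^2(theta) / (2*g)
H = 34^2 * 1/4 / (2*10)
H = 1156 * 1/4 / 20
H = 289 / 20
H = 289/20 m

289/20 m


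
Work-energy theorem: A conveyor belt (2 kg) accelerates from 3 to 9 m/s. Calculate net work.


Given: m = 2 kg, v0 = 3 m/s, v = 9 m/s
Using W = (1/2)*m*(v^2 - v0^2)
v^2 = 9^2 = 81
v0^2 = 3^2 = 9
v^2 - v0^2 = 81 - 9 = 72
W = (1/2)*2*72 = 72 J

72 J


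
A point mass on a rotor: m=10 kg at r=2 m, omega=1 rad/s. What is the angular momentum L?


Given: m = 10 kg, r = 2 m, omega = 1 rad/s
For a point mass: I = m*r^2
I = 10*2^2 = 10*4 = 40
L = I*omega = 40*1
L = 40 kg*m^2/s

40 kg*m^2/s


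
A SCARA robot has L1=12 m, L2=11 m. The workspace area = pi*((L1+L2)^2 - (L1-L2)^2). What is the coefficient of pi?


Given: L1 = 12, L2 = 11
(L1+L2)^2 = (23)^2 = 529
(L1-L2)^2 = (1)^2 = 1
Difference = 529 - 1 = 528
This equals 4*L1*L2 = 4*12*11 = 528
Workspace area = 528*pi

528


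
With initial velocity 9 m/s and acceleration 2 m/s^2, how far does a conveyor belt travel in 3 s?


Given: v0 = 9 m/s, a = 2 m/s^2, t = 3 s
Using s = v0*t + (1/2)*a*t^2
s = 9*3 + (1/2)*2*3^2
s = 27 + (1/2)*18
s = 27 + 9
s = 36

36 m


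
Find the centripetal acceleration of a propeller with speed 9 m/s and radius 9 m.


Given: v = 9 m/s, r = 9 m
Using a_c = v^2 / r
a_c = 9^2 / 9
a_c = 81 / 9
a_c = 9 m/s^2

9 m/s^2


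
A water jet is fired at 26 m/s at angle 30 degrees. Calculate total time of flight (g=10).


Given: v0 = 26 m/s, theta = 30 deg, g = 10 m/s^2
sin(30) = 1/2
Using T = 2*v0*sin(theta) / g
T = 2*26*1/2 / 10
T = 26 / 10
T = 13/5 s

13/5 s


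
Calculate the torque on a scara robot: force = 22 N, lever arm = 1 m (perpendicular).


Given: F = 22 N, r = 1 m, angle = 90 deg (perpendicular)
Using tau = F * r * sin(90)
sin(90) = 1
tau = 22 * 1 * 1
tau = 22 Nm

22 Nm


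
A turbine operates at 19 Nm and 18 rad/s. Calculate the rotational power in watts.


Given: tau = 19 Nm, omega = 18 rad/s
Using P = tau * omega
P = 19 * 18
P = 342 W

342 W


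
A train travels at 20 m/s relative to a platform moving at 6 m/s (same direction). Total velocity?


Given: object velocity = 20 m/s, platform velocity = 6 m/s (same direction)
Using classical velocity addition: v_total = v_object + v_platform
v_total = 20 + 6
v_total = 26 m/s

26 m/s


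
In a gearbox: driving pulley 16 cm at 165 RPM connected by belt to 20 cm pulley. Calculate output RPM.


Given: D1 = 16 cm, w1 = 165 RPM, D2 = 20 cm
Using D1*w1 = D2*w2
w2 = D1*w1 / D2
w2 = 16*165 / 20
w2 = 2640 / 20
w2 = 132 RPM

132 RPM


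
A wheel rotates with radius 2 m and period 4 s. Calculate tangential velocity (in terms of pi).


Given: radius r = 2 m, period T = 4 s
Using v = 2*pi*r / T
v = 2*pi*2 / 4
v = 4*pi / 4
v = 1*pi m/s

1*pi m/s


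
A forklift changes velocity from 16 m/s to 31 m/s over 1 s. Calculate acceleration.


Given: initial velocity v0 = 16 m/s, final velocity v = 31 m/s, time t = 1 s
Using a = (v - v0) / t
a = (31 - 16) / 1
a = 15 / 1
a = 15 m/s^2

15 m/s^2


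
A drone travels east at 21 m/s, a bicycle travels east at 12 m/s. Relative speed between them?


Given: v_A = 21 m/s east, v_B = 12 m/s east
Both move in the same direction; relative speed = |v_A - v_B|
|21 - 12| = |9|
= 9 m/s

9 m/s


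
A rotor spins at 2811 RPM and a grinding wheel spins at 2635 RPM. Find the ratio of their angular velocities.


Given: RPM_A = 2811, RPM_B = 2635
omega = 2*pi*RPM/60, so omega_A/omega_B = RPM_A / RPM_B
omega_A/omega_B = 2811 / 2635
omega_A/omega_B = 2811/2635

2811/2635


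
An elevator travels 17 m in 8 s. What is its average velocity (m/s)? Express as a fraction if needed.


Given: distance d = 17 m, time t = 8 s
Using v = d / t
v = 17 / 8
v = 17/8 m/s

17/8 m/s


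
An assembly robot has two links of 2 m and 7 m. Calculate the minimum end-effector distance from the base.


Given: L1 = 2 m, L2 = 7 m
For a 2-link planar arm, min reach = |L1 - L2| (second link folded back)
Min reach = |2 - 7|
Min reach = 5 m

5 m


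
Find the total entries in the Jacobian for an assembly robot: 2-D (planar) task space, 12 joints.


Given: task space dimension = 2, joints = 12
Jacobian is a 2 x 12 matrix
Total entries = rows * columns
Total = 2 * 12
Total = 24

24


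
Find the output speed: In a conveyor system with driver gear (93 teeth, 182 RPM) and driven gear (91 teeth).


Given: N1 = 93 teeth, w1 = 182 RPM, N2 = 91 teeth
Using N1*w1 = N2*w2
w2 = N1*w1 / N2
w2 = 93*182 / 91
w2 = 16926 / 91
w2 = 186 RPM

186 RPM


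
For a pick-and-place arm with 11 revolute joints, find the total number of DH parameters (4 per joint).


Given: 11 joints, 4 DH parameters per joint (d, theta, a, alpha)
Total DH parameters = number_of_joints * 4
Total = 11 * 4
Total = 44

44


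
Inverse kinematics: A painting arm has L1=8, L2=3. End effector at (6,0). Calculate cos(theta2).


Given: L1 = 8, L2 = 3, target (x, y) = (6, 0)
Using cos(theta2) = (x^2 + y^2 - L1^2 - L2^2) / (2*L1*L2)
x^2 + y^2 = 6^2 + 0 = 36
L1^2 + L2^2 = 64 + 9 = 73
Numerator = 36 - 73 = -37
Denominator = 2*8*3 = 48
cos(theta2) = -37/48 = -37/48

-37/48


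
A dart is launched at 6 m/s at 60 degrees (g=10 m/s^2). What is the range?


Given: v0 = 6 m/s, theta = 60 deg, g = 10 m/s^2
sin(2*60) = sin(120) = sqrt(3)/2
Using R = v0^2 * sin(2*theta) / g
R = 6^2 * (sqrt(3)/2) / 10
R = 36 * sqrt(3) / 20
R = 9/5*sqrt(3) m

9/5*sqrt(3) m


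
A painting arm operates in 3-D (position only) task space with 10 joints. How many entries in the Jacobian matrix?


Given: task space dimension = 3, joints = 10
Jacobian is a 3 x 10 matrix
Total entries = rows * columns
Total = 3 * 10
Total = 30

30


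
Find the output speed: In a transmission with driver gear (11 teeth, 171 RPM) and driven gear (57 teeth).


Given: N1 = 11 teeth, w1 = 171 RPM, N2 = 57 teeth
Using N1*w1 = N2*w2
w2 = N1*w1 / N2
w2 = 11*171 / 57
w2 = 1881 / 57
w2 = 33 RPM

33 RPM


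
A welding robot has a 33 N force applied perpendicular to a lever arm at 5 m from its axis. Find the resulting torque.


Given: F = 33 N, r = 5 m, angle = 90 deg (perpendicular)
Using tau = F * r * sin(90)
sin(90) = 1
tau = 33 * 5 * 1
tau = 165 Nm

165 Nm


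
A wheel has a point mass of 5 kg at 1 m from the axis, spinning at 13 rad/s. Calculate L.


Given: m = 5 kg, r = 1 m, omega = 13 rad/s
For a point mass: I = m*r^2
I = 5*1^2 = 5*1 = 5
L = I*omega = 5*13
L = 65 kg*m^2/s

65 kg*m^2/s


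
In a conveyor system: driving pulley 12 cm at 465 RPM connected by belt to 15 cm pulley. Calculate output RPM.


Given: D1 = 12 cm, w1 = 465 RPM, D2 = 15 cm
Using D1*w1 = D2*w2
w2 = D1*w1 / D2
w2 = 12*465 / 15
w2 = 5580 / 15
w2 = 372 RPM

372 RPM


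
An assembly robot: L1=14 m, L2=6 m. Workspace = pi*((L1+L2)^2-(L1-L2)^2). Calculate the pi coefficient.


Given: L1 = 14, L2 = 6
(L1+L2)^2 = (20)^2 = 400
(L1-L2)^2 = (8)^2 = 64
Difference = 400 - 64 = 336
This equals 4*L1*L2 = 4*14*6 = 336
Workspace area = 336*pi

336


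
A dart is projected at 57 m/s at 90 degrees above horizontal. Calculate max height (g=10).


Given: v0 = 57 m/s, theta = 90 deg, g = 10 m/s^2
sin^2(90) = 1
Using H = v0^2 * sin^2(theta) / (2*g)
H = 57^2 * 1 / (2*10)
H = 3249 * 1 / 20
H = 3249 / 20
H = 3249/20 m

3249/20 m


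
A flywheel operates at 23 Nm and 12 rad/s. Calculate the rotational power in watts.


Given: tau = 23 Nm, omega = 12 rad/s
Using P = tau * omega
P = 23 * 12
P = 276 W

276 W


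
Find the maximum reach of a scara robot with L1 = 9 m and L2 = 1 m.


Given: L1 = 9 m, L2 = 1 m
For a 2-link planar arm, max reach = L1 + L2 (fully extended)
Max reach = 9 + 1
Max reach = 10 m

10 m


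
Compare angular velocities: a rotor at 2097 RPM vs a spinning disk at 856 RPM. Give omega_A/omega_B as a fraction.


Given: RPM_A = 2097, RPM_B = 856
omega = 2*pi*RPM/60, so omega_A/omega_B = RPM_A / RPM_B
omega_A/omega_B = 2097 / 856
omega_A/omega_B = 2097/856

2097/856


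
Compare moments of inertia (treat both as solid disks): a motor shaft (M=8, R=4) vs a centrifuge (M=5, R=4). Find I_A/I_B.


Given: M1=8 kg, R1=4 m, M2=5 kg, R2=4 m
For a disk: I = (1/2)*M*R^2, so I_A/I_B = (M1*R1^2)/(M2*R2^2)
M1*R1^2 = 8*16 = 128
M2*R2^2 = 5*16 = 80
I_A/I_B = 128/80 = 8/5

8/5


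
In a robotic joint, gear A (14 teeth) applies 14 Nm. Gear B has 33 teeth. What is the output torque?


Given: N1 = 14, N2 = 33, T1 = 14 Nm
Using T2/T1 = N2/N1
T2 = T1 * N2 / N1
T2 = 14 * 33 / 14
T2 = 462 / 14
T2 = 33 Nm

33 Nm


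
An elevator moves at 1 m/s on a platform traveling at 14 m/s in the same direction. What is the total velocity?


Given: object velocity = 1 m/s, platform velocity = 14 m/s (same direction)
Using classical velocity addition: v_total = v_object + v_platform
v_total = 1 + 14
v_total = 15 m/s

15 m/s


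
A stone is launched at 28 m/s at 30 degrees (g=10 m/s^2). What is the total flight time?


Given: v0 = 28 m/s, theta = 30 deg, g = 10 m/s^2
sin(30) = 1/2
Using T = 2*v0*sin(theta) / g
T = 2*28*1/2 / 10
T = 28 / 10
T = 14/5 s

14/5 s


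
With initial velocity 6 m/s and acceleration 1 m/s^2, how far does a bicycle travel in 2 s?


Given: v0 = 6 m/s, a = 1 m/s^2, t = 2 s
Using s = v0*t + (1/2)*a*t^2
s = 6*2 + (1/2)*1*2^2
s = 12 + (1/2)*4
s = 12 + 2
s = 14

14 m


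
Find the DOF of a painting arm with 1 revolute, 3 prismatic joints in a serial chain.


Given: serial robot with 1 revolute, 3 prismatic joints
DOF contribution per joint type: revolute=1, prismatic=1, spherical=3, fixed=0
DOF = 1*1 + 3*1
DOF = 4

4


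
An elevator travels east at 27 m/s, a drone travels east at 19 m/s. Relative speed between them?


Given: v_A = 27 m/s east, v_B = 19 m/s east
Both move in the same direction; relative speed = |v_A - v_B|
|27 - 19| = |8|
= 8 m/s

8 m/s


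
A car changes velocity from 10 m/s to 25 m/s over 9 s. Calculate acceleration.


Given: initial velocity v0 = 10 m/s, final velocity v = 25 m/s, time t = 9 s
Using a = (v - v0) / t
a = (25 - 10) / 9
a = 15 / 9
a = 5/3 m/s^2

5/3 m/s^2


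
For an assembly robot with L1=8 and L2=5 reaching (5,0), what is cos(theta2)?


Given: L1 = 8, L2 = 5, target (x, y) = (5, 0)
Using cos(theta2) = (x^2 + y^2 - L1^2 - L2^2) / (2*L1*L2)
x^2 + y^2 = 5^2 + 0 = 25
L1^2 + L2^2 = 64 + 25 = 89
Numerator = 25 - 89 = -64
Denominator = 2*8*5 = 80
cos(theta2) = -64/80 = -4/5

-4/5


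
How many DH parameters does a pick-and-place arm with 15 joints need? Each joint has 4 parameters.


Given: 15 joints, 4 DH parameters per joint (d, theta, a, alpha)
Total DH parameters = number_of_joints * 4
Total = 15 * 4
Total = 60

60


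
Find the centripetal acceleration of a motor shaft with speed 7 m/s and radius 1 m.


Given: v = 7 m/s, r = 1 m
Using a_c = v^2 / r
a_c = 7^2 / 1
a_c = 49 / 1
a_c = 49 m/s^2

49 m/s^2


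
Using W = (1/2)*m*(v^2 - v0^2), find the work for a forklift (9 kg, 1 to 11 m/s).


Given: m = 9 kg, v0 = 1 m/s, v = 11 m/s
Using W = (1/2)*m*(v^2 - v0^2)
v^2 = 11^2 = 121
v0^2 = 1^2 = 1
v^2 - v0^2 = 121 - 1 = 120
W = (1/2)*9*120 = 540 J

540 J


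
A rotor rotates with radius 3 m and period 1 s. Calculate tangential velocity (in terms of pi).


Given: radius r = 3 m, period T = 1 s
Using v = 2*pi*r / T
v = 2*pi*3 / 1
v = 6*pi / 1
v = 6*pi m/s

6*pi m/s


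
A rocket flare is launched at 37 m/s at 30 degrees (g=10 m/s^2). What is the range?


Given: v0 = 37 m/s, theta = 30 deg, g = 10 m/s^2
sin(2*30) = sin(60) = sqrt(3)/2
Using R = v0^2 * sin(2*theta) / g
R = 37^2 * (sqrt(3)/2) / 10
R = 1369 * sqrt(3) / 20
R = 1369/20*sqrt(3) m

1369/20*sqrt(3) m


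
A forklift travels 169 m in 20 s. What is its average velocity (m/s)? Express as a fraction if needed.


Given: distance d = 169 m, time t = 20 s
Using v = d / t
v = 169 / 20
v = 169/20 m/s

169/20 m/s


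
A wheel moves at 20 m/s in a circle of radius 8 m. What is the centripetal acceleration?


Given: v = 20 m/s, r = 8 m
Using a_c = v^2 / r
a_c = 20^2 / 8
a_c = 400 / 8
a_c = 50 m/s^2

50 m/s^2


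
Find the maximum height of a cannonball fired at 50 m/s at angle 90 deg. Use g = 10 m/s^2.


Given: v0 = 50 m/s, theta = 90 deg, g = 10 m/s^2
sin^2(90) = 1
Using H = v0^2 * sin^2(theta) / (2*g)
H = 50^2 * 1 / (2*10)
H = 2500 * 1 / 20
H = 2500 / 20
H = 125 m

125 m


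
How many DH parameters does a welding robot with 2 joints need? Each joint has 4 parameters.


Given: 2 joints, 4 DH parameters per joint (d, theta, a, alpha)
Total DH parameters = number_of_joints * 4
Total = 2 * 4
Total = 8

8


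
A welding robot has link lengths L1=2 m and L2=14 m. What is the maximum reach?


Given: L1 = 2 m, L2 = 14 m
For a 2-link planar arm, max reach = L1 + L2 (fully extended)
Max reach = 2 + 14
Max reach = 16 m

16 m


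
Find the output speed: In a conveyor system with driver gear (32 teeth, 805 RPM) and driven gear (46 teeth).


Given: N1 = 32 teeth, w1 = 805 RPM, N2 = 46 teeth
Using N1*w1 = N2*w2
w2 = N1*w1 / N2
w2 = 32*805 / 46
w2 = 25760 / 46
w2 = 560 RPM

560 RPM


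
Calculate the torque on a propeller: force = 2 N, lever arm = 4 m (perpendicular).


Given: F = 2 N, r = 4 m, angle = 90 deg (perpendicular)
Using tau = F * r * sin(90)
sin(90) = 1
tau = 2 * 4 * 1
tau = 8 Nm

8 Nm


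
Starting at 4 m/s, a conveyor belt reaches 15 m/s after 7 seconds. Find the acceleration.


Given: initial velocity v0 = 4 m/s, final velocity v = 15 m/s, time t = 7 s
Using a = (v - v0) / t
a = (15 - 4) / 7
a = 11 / 7
a = 11/7 m/s^2

11/7 m/s^2


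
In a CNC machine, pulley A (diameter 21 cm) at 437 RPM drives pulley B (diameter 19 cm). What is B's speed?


Given: D1 = 21 cm, w1 = 437 RPM, D2 = 19 cm
Using D1*w1 = D2*w2
w2 = D1*w1 / D2
w2 = 21*437 / 19
w2 = 9177 / 19
w2 = 483 RPM

483 RPM


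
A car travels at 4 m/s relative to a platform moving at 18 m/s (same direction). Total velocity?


Given: object velocity = 4 m/s, platform velocity = 18 m/s (same direction)
Using classical velocity addition: v_total = v_object + v_platform
v_total = 4 + 18
v_total = 22 m/s

22 m/s


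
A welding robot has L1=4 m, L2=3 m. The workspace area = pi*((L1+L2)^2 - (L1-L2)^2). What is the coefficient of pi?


Given: L1 = 4, L2 = 3
(L1+L2)^2 = (7)^2 = 49
(L1-L2)^2 = (1)^2 = 1
Difference = 49 - 1 = 48
This equals 4*L1*L2 = 4*4*3 = 48
Workspace area = 48*pi

48


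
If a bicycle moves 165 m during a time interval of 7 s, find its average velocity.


Given: distance d = 165 m, time t = 7 s
Using v = d / t
v = 165 / 7
v = 165/7 m/s

165/7 m/s


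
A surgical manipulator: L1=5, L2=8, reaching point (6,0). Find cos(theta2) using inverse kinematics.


Given: L1 = 5, L2 = 8, target (x, y) = (6, 0)
Using cos(theta2) = (x^2 + y^2 - L1^2 - L2^2) / (2*L1*L2)
x^2 + y^2 = 6^2 + 0 = 36
L1^2 + L2^2 = 25 + 64 = 89
Numerator = 36 - 89 = -53
Denominator = 2*5*8 = 80
cos(theta2) = -53/80 = -53/80

-53/80


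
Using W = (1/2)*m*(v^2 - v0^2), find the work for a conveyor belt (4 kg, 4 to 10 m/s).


Given: m = 4 kg, v0 = 4 m/s, v = 10 m/s
Using W = (1/2)*m*(v^2 - v0^2)
v^2 = 10^2 = 100
v0^2 = 4^2 = 16
v^2 - v0^2 = 100 - 16 = 84
W = (1/2)*4*84 = 168 J

168 J


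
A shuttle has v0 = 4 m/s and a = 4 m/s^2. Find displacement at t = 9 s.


Given: v0 = 4 m/s, a = 4 m/s^2, t = 9 s
Using s = v0*t + (1/2)*a*t^2
s = 4*9 + (1/2)*4*9^2
s = 36 + (1/2)*324
s = 36 + 162
s = 198

198 m


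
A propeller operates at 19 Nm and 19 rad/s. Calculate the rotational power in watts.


Given: tau = 19 Nm, omega = 19 rad/s
Using P = tau * omega
P = 19 * 19
P = 361 W

361 W


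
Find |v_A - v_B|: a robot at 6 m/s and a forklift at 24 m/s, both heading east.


Given: v_A = 6 m/s east, v_B = 24 m/s east
Both move in the same direction; relative speed = |v_A - v_B|
|6 - 24| = |-18|
= 18 m/s

18 m/s


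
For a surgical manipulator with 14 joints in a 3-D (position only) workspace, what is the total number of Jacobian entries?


Given: task space dimension = 3, joints = 14
Jacobian is a 3 x 14 matrix
Total entries = rows * columns
Total = 3 * 14
Total = 42

42


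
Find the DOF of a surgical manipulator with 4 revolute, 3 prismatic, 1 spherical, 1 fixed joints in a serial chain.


Given: serial robot with 4 revolute, 3 prismatic, 1 spherical, 1 fixed joints
DOF contribution per joint type: revolute=1, prismatic=1, spherical=3, fixed=0
DOF = 4*1 + 3*1 + 1*3 + 1*0
DOF = 10

10


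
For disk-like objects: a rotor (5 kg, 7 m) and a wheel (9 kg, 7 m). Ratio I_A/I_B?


Given: M1=5 kg, R1=7 m, M2=9 kg, R2=7 m
For a disk: I = (1/2)*M*R^2, so I_A/I_B = (M1*R1^2)/(M2*R2^2)
M1*R1^2 = 5*49 = 245
M2*R2^2 = 9*49 = 441
I_A/I_B = 245/441 = 5/9

5/9


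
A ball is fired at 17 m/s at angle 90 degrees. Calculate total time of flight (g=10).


Given: v0 = 17 m/s, theta = 90 deg, g = 10 m/s^2
sin(90) = 1
Using T = 2*v0*sin(theta) / g
T = 2*17*1 / 10
T = 34 / 10
T = 17/5 s

17/5 s


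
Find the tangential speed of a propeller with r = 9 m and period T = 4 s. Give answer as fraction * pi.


Given: radius r = 9 m, period T = 4 s
Using v = 2*pi*r / T
v = 2*pi*9 / 4
v = 18*pi / 4
v = 9/2*pi m/s

9/2*pi m/s


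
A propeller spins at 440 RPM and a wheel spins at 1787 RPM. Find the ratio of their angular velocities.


Given: RPM_A = 440, RPM_B = 1787
omega = 2*pi*RPM/60, so omega_A/omega_B = RPM_A / RPM_B
omega_A/omega_B = 440 / 1787
omega_A/omega_B = 440/1787

440/1787


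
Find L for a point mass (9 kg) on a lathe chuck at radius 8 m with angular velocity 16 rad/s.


Given: m = 9 kg, r = 8 m, omega = 16 rad/s
For a point mass: I = m*r^2
I = 9*8^2 = 9*64 = 576
L = I*omega = 576*16
L = 9216 kg*m^2/s

9216 kg*m^2/s


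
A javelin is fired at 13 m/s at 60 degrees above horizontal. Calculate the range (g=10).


Given: v0 = 13 m/s, theta = 60 deg, g = 10 m/s^2
sin(2*60) = sin(120) = sqrt(3)/2
Using R = v0^2 * sin(2*theta) / g
R = 13^2 * (sqrt(3)/2) / 10
R = 169 * sqrt(3) / 20
R = 169/20*sqrt(3) m

169/20*sqrt(3) m


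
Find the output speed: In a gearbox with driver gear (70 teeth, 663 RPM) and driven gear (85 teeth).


Given: N1 = 70 teeth, w1 = 663 RPM, N2 = 85 teeth
Using N1*w1 = N2*w2
w2 = N1*w1 / N2
w2 = 70*663 / 85
w2 = 46410 / 85
w2 = 546 RPM

546 RPM


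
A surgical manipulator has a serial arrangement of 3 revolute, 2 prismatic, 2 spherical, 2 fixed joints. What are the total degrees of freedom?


Given: serial robot with 3 revolute, 2 prismatic, 2 spherical, 2 fixed joints
DOF contribution per joint type: revolute=1, prismatic=1, spherical=3, fixed=0
DOF = 3*1 + 2*1 + 2*3 + 2*0
DOF = 11

11


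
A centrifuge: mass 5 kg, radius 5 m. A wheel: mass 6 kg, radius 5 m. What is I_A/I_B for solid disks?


Given: M1=5 kg, R1=5 m, M2=6 kg, R2=5 m
For a disk: I = (1/2)*M*R^2, so I_A/I_B = (M1*R1^2)/(M2*R2^2)
M1*R1^2 = 5*25 = 125
M2*R2^2 = 6*25 = 150
I_A/I_B = 125/150 = 5/6

5/6


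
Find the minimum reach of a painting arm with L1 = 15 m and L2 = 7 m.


Given: L1 = 15 m, L2 = 7 m
For a 2-link planar arm, min reach = |L1 - L2| (second link folded back)
Min reach = |15 - 7|
Min reach = 8 m

8 m


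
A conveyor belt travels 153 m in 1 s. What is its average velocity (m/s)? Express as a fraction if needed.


Given: distance d = 153 m, time t = 1 s
Using v = d / t
v = 153 / 1
v = 153 m/s

153 m/s


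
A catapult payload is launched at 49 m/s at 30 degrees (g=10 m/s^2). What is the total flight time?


Given: v0 = 49 m/s, theta = 30 deg, g = 10 m/s^2
sin(30) = 1/2
Using T = 2*v0*sin(theta) / g
T = 2*49*1/2 / 10
T = 49 / 10
T = 49/10 s

49/10 s


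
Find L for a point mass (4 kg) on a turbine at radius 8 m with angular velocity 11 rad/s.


Given: m = 4 kg, r = 8 m, omega = 11 rad/s
For a point mass: I = m*r^2
I = 4*8^2 = 4*64 = 256
L = I*omega = 256*11
L = 2816 kg*m^2/s

2816 kg*m^2/s


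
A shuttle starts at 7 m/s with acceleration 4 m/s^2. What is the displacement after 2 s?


Given: v0 = 7 m/s, a = 4 m/s^2, t = 2 s
Using s = v0*t + (1/2)*a*t^2
s = 7*2 + (1/2)*4*2^2
s = 14 + (1/2)*16
s = 14 + 8
s = 22

22 m


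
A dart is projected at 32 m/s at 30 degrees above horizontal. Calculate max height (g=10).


Given: v0 = 32 m/s, theta = 30 deg, g = 10 m/s^2
sin^2(30) = 1/4
Using H = v0^2 * sin^2(theta) / (2*g)
H = 32^2 * 1/4 / (2*10)
H = 1024 * 1/4 / 20
H = 256 / 20
H = 64/5 m

64/5 m


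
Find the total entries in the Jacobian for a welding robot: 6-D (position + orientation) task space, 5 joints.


Given: task space dimension = 6, joints = 5
Jacobian is a 6 x 5 matrix
Total entries = rows * columns
Total = 6 * 5
Total = 30

30


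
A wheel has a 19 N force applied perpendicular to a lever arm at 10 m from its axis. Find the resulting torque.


Given: F = 19 N, r = 10 m, angle = 90 deg (perpendicular)
Using tau = F * r * sin(90)
sin(90) = 1
tau = 19 * 10 * 1
tau = 190 Nm

190 Nm


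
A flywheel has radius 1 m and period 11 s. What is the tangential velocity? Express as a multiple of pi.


Given: radius r = 1 m, period T = 11 s
Using v = 2*pi*r / T
v = 2*pi*1 / 11
v = 2*pi / 11
v = 2/11*pi m/s

2/11*pi m/s


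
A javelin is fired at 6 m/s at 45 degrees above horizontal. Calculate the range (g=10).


Given: v0 = 6 m/s, theta = 45 deg, g = 10 m/s^2
sin(2*45) = sin(90) = 1
Using R = v0^2 * sin(2*theta) / g
R = 6^2 * 1 / 10
R = 36 / 10
R = 18/5 m

18/5 m


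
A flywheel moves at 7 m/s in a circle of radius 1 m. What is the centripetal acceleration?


Given: v = 7 m/s, r = 1 m
Using a_c = v^2 / r
a_c = 7^2 / 1
a_c = 49 / 1
a_c = 49 m/s^2

49 m/s^2


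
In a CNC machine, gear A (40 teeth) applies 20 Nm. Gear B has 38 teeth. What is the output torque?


Given: N1 = 40, N2 = 38, T1 = 20 Nm
Using T2/T1 = N2/N1
T2 = T1 * N2 / N1
T2 = 20 * 38 / 40
T2 = 760 / 40
T2 = 19 Nm

19 Nm


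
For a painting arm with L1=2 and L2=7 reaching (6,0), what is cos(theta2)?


Given: L1 = 2, L2 = 7, target (x, y) = (6, 0)
Using cos(theta2) = (x^2 + y^2 - L1^2 - L2^2) / (2*L1*L2)
x^2 + y^2 = 6^2 + 0 = 36
L1^2 + L2^2 = 4 + 49 = 53
Numerator = 36 - 53 = -17
Denominator = 2*2*7 = 28
cos(theta2) = -17/28 = -17/28

-17/28


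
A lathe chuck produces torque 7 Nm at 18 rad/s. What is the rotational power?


Given: tau = 7 Nm, omega = 18 rad/s
Using P = tau * omega
P = 7 * 18
P = 126 W

126 W


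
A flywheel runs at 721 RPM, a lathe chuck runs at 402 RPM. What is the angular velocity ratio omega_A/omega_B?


Given: RPM_A = 721, RPM_B = 402
omega = 2*pi*RPM/60, so omega_A/omega_B = RPM_A / RPM_B
omega_A/omega_B = 721 / 402
omega_A/omega_B = 721/402

721/402


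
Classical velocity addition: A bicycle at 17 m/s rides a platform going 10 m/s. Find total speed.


Given: object velocity = 17 m/s, platform velocity = 10 m/s (same direction)
Using classical velocity addition: v_total = v_object + v_platform
v_total = 17 + 10
v_total = 27 m/s

27 m/s


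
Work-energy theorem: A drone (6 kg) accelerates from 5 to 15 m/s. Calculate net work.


Given: m = 6 kg, v0 = 5 m/s, v = 15 m/s
Using W = (1/2)*m*(v^2 - v0^2)
v^2 = 15^2 = 225
v0^2 = 5^2 = 25
v^2 - v0^2 = 225 - 25 = 200
W = (1/2)*6*200 = 600 J

600 J


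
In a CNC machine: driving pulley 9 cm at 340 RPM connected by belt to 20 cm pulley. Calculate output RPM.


Given: D1 = 9 cm, w1 = 340 RPM, D2 = 20 cm
Using D1*w1 = D2*w2
w2 = D1*w1 / D2
w2 = 9*340 / 20
w2 = 3060 / 20
w2 = 153 RPM

153 RPM


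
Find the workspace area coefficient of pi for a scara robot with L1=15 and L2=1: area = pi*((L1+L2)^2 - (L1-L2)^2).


Given: L1 = 15, L2 = 1
(L1+L2)^2 = (16)^2 = 256
(L1-L2)^2 = (14)^2 = 196
Difference = 256 - 196 = 60
This equals 4*L1*L2 = 4*15*1 = 60
Workspace area = 60*pi

60


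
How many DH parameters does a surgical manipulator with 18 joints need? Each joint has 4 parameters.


Given: 18 joints, 4 DH parameters per joint (d, theta, a, alpha)
Total DH parameters = number_of_joints * 4
Total = 18 * 4
Total = 72

72


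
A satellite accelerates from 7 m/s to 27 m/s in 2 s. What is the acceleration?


Given: initial velocity v0 = 7 m/s, final velocity v = 27 m/s, time t = 2 s
Using a = (v - v0) / t
a = (27 - 7) / 2
a = 20 / 2
a = 10 m/s^2

10 m/s^2


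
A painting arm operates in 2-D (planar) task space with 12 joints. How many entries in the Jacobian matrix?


Given: task space dimension = 2, joints = 12
Jacobian is a 2 x 12 matrix
Total entries = rows * columns
Total = 2 * 12
Total = 24

24


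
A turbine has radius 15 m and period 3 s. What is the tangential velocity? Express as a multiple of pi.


Given: radius r = 15 m, period T = 3 s
Using v = 2*pi*r / T
v = 2*pi*15 / 3
v = 30*pi / 3
v = 10*pi m/s

10*pi m/s


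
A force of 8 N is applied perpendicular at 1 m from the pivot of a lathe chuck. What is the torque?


Given: F = 8 N, r = 1 m, angle = 90 deg (perpendicular)
Using tau = F * r * sin(90)
sin(90) = 1
tau = 8 * 1 * 1
tau = 8 Nm

8 Nm


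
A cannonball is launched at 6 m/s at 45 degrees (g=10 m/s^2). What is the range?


Given: v0 = 6 m/s, theta = 45 deg, g = 10 m/s^2
sin(2*45) = sin(90) = 1
Using R = v0^2 * sin(2*theta) / g
R = 6^2 * 1 / 10
R = 36 / 10
R = 18/5 m

18/5 m


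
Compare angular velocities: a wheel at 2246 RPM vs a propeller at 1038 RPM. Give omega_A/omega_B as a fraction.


Given: RPM_A = 2246, RPM_B = 1038
omega = 2*pi*RPM/60, so omega_A/omega_B = RPM_A / RPM_B
omega_A/omega_B = 2246 / 1038
omega_A/omega_B = 1123/519

1123/519


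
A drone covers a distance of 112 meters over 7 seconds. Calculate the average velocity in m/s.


Given: distance d = 112 m, time t = 7 s
Using v = d / t
v = 112 / 7
v = 16 m/s

16 m/s


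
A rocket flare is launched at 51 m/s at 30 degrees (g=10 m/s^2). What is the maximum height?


Given: v0 = 51 m/s, theta = 30 deg, g = 10 m/s^2
sin^2(30) = 1/4
Using H = v0^2 * sin^2(theta) / (2*g)
H = 51^2 * 1/4 / (2*10)
H = 2601 * 1/4 / 20
H = 2601/4 / 20
H = 2601/80 m

2601/80 m


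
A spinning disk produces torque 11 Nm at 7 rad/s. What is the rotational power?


Given: tau = 11 Nm, omega = 7 rad/s
Using P = tau * omega
P = 11 * 7
P = 77 W

77 W


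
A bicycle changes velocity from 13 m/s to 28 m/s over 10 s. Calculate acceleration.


Given: initial velocity v0 = 13 m/s, final velocity v = 28 m/s, time t = 10 s
Using a = (v - v0) / t
a = (28 - 13) / 10
a = 15 / 10
a = 3/2 m/s^2

3/2 m/s^2


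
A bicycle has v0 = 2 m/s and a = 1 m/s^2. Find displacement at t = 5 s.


Given: v0 = 2 m/s, a = 1 m/s^2, t = 5 s
Using s = v0*t + (1/2)*a*t^2
s = 2*5 + (1/2)*1*5^2
s = 10 + (1/2)*25
s = 10 + 25/2
s = 45/2

45/2 m


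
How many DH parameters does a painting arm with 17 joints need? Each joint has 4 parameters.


Given: 17 joints, 4 DH parameters per joint (d, theta, a, alpha)
Total DH parameters = number_of_joints * 4
Total = 17 * 4
Total = 68

68


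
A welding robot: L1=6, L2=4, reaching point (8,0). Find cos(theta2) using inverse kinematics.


Given: L1 = 6, L2 = 4, target (x, y) = (8, 0)
Using cos(theta2) = (x^2 + y^2 - L1^2 - L2^2) / (2*L1*L2)
x^2 + y^2 = 8^2 + 0 = 64
L1^2 + L2^2 = 36 + 16 = 52
Numerator = 64 - 52 = 12
Denominator = 2*6*4 = 48
cos(theta2) = 12/48 = 1/4

1/4


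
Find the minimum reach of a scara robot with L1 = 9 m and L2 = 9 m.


Given: L1 = 9 m, L2 = 9 m
For a 2-link planar arm, min reach = |L1 - L2| (second link folded back)
Min reach = |9 - 9|
Min reach = 0 m

0 m


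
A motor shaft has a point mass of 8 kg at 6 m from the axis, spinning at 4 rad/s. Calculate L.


Given: m = 8 kg, r = 6 m, omega = 4 rad/s
For a point mass: I = m*r^2
I = 8*6^2 = 8*36 = 288
L = I*omega = 288*4
L = 1152 kg*m^2/s

1152 kg*m^2/s


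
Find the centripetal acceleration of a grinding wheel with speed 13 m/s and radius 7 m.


Given: v = 13 m/s, r = 7 m
Using a_c = v^2 / r
a_c = 13^2 / 7
a_c = 169 / 7
a_c = 169/7 m/s^2

169/7 m/s^2


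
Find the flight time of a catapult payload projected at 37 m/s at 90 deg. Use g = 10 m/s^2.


Given: v0 = 37 m/s, theta = 90 deg, g = 10 m/s^2
sin(90) = 1
Using T = 2*v0*sin(theta) / g
T = 2*37*1 / 10
T = 74 / 10
T = 37/5 s

37/5 s


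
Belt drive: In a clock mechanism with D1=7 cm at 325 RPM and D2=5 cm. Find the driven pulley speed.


Given: D1 = 7 cm, w1 = 325 RPM, D2 = 5 cm
Using D1*w1 = D2*w2
w2 = D1*w1 / D2
w2 = 7*325 / 5
w2 = 2275 / 5
w2 = 455 RPM

455 RPM


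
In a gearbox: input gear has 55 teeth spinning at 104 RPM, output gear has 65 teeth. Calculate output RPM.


Given: N1 = 55 teeth, w1 = 104 RPM, N2 = 65 teeth
Using N1*w1 = N2*w2
w2 = N1*w1 / N2
w2 = 55*104 / 65
w2 = 5720 / 65
w2 = 88 RPM

88 RPM


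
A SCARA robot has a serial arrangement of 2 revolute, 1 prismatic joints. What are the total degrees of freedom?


Given: serial robot with 2 revolute, 1 prismatic joints
DOF contribution per joint type: revolute=1, prismatic=1, spherical=3, fixed=0
DOF = 2*1 + 1*1
DOF = 3

3


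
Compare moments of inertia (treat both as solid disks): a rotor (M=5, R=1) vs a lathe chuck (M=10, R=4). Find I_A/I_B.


Given: M1=5 kg, R1=1 m, M2=10 kg, R2=4 m
For a disk: I = (1/2)*M*R^2, so I_A/I_B = (M1*R1^2)/(M2*R2^2)
M1*R1^2 = 5*1 = 5
M2*R2^2 = 10*16 = 160
I_A/I_B = 5/160 = 1/32

1/32


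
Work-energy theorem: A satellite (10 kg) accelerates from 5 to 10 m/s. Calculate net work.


Given: m = 10 kg, v0 = 5 m/s, v = 10 m/s
Using W = (1/2)*m*(v^2 - v0^2)
v^2 = 10^2 = 100
v0^2 = 5^2 = 25
v^2 - v0^2 = 100 - 25 = 75
W = (1/2)*10*75 = 375 J

375 J


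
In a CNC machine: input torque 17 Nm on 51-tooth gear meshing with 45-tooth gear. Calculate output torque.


Given: N1 = 51, N2 = 45, T1 = 17 Nm
Using T2/T1 = N2/N1
T2 = T1 * N2 / N1
T2 = 17 * 45 / 51
T2 = 765 / 51
T2 = 15 Nm

15 Nm


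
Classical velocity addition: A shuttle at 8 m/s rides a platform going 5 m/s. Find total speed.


Given: object velocity = 8 m/s, platform velocity = 5 m/s (same direction)
Using classical velocity addition: v_total = v_object + v_platform
v_total = 8 + 5
v_total = 13 m/s

13 m/s


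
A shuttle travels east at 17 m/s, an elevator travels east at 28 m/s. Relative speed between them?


Given: v_A = 17 m/s east, v_B = 28 m/s east
Both move in the same direction; relative speed = |v_A - v_B|
|17 - 28| = |-11|
= 11 m/s

11 m/s


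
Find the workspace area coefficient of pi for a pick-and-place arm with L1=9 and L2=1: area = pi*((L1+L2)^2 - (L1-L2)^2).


Given: L1 = 9, L2 = 1
(L1+L2)^2 = (10)^2 = 100
(L1-L2)^2 = (8)^2 = 64
Difference = 100 - 64 = 36
This equals 4*L1*L2 = 4*9*1 = 36
Workspace area = 36*pi

36


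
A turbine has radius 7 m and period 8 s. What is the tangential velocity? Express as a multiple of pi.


Given: radius r = 7 m, period T = 8 s
Using v = 2*pi*r / T
v = 2*pi*7 / 8
v = 14*pi / 8
v = 7/4*pi m/s

7/4*pi m/s


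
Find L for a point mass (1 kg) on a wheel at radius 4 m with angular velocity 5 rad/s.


Given: m = 1 kg, r = 4 m, omega = 5 rad/s
For a point mass: I = m*r^2
I = 1*4^2 = 1*16 = 16
L = I*omega = 16*5
L = 80 kg*m^2/s

80 kg*m^2/s


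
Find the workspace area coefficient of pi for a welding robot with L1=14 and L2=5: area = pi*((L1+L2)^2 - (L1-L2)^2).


Given: L1 = 14, L2 = 5
(L1+L2)^2 = (19)^2 = 361
(L1-L2)^2 = (9)^2 = 81
Difference = 361 - 81 = 280
This equals 4*L1*L2 = 4*14*5 = 280
Workspace area = 280*pi

280


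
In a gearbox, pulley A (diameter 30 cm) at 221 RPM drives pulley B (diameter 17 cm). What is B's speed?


Given: D1 = 30 cm, w1 = 221 RPM, D2 = 17 cm
Using D1*w1 = D2*w2
w2 = D1*w1 / D2
w2 = 30*221 / 17
w2 = 6630 / 17
w2 = 390 RPM

390 RPM


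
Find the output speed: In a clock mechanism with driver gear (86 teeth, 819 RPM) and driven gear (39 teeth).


Given: N1 = 86 teeth, w1 = 819 RPM, N2 = 39 teeth
Using N1*w1 = N2*w2
w2 = N1*w1 / N2
w2 = 86*819 / 39
w2 = 70434 / 39
w2 = 1806 RPM

1806 RPM


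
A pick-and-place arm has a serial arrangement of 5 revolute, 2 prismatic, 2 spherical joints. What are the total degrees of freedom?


Given: serial robot with 5 revolute, 2 prismatic, 2 spherical joints
DOF contribution per joint type: revolute=1, prismatic=1, spherical=3, fixed=0
DOF = 5*1 + 2*1 + 2*3
DOF = 13

13


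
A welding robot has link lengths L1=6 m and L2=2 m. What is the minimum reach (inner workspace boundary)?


Given: L1 = 6 m, L2 = 2 m
For a 2-link planar arm, min reach = |L1 - L2| (second link folded back)
Min reach = |6 - 2|
Min reach = 4 m

4 m


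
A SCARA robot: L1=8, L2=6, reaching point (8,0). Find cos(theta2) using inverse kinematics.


Given: L1 = 8, L2 = 6, target (x, y) = (8, 0)
Using cos(theta2) = (x^2 + y^2 - L1^2 - L2^2) / (2*L1*L2)
x^2 + y^2 = 8^2 + 0 = 64
L1^2 + L2^2 = 64 + 36 = 100
Numerator = 64 - 100 = -36
Denominator = 2*8*6 = 96
cos(theta2) = -36/96 = -3/8

-3/8


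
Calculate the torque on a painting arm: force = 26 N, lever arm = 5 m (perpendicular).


Given: F = 26 N, r = 5 m, angle = 90 deg (perpendicular)
Using tau = F * r * sin(90)
sin(90) = 1
tau = 26 * 5 * 1
tau = 130 Nm

130 Nm


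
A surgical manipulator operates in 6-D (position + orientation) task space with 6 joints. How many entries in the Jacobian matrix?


Given: task space dimension = 6, joints = 6
Jacobian is a 6 x 6 matrix
Total entries = rows * columns
Total = 6 * 6
Total = 36

36


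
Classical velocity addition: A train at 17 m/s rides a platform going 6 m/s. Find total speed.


Given: object velocity = 17 m/s, platform velocity = 6 m/s (same direction)
Using classical velocity addition: v_total = v_object + v_platform
v_total = 17 + 6
v_total = 23 m/s

23 m/s


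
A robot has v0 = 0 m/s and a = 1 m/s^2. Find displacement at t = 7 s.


Given: v0 = 0 m/s, a = 1 m/s^2, t = 7 s
Using s = v0*t + (1/2)*a*t^2
s = 0*7 + (1/2)*1*7^2
s = 0 + (1/2)*49
s = 0 + 49/2
s = 49/2

49/2 m


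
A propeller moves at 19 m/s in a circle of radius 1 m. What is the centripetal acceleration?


Given: v = 19 m/s, r = 1 m
Using a_c = v^2 / r
a_c = 19^2 / 1
a_c = 361 / 1
a_c = 361 m/s^2

361 m/s^2


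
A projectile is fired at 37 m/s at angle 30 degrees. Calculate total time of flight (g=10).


Given: v0 = 37 m/s, theta = 30 deg, g = 10 m/s^2
sin(30) = 1/2
Using T = 2*v0*sin(theta) / g
T = 2*37*1/2 / 10
T = 37 / 10
T = 37/10 s

37/10 s
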